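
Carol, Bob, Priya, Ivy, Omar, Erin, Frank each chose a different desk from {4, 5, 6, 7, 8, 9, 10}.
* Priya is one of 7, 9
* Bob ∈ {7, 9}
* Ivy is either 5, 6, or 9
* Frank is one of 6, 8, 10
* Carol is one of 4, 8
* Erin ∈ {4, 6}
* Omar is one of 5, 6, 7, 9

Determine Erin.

4

The 7 variables together cover exactly {4, 5, 6, 7, 8, 9, 10} — 7 values for 7 variables — and 10 appears only in Frank's list, so Frank = 10.
Among the 6 still-open variables, 8 fits only Carol (and all 6 values in {4, 5, 6, 7, 8, 9} must be used), so Carol = 8.
The 5 still-open variables draw from only 5 values {4, 5, 6, 7, 9}, so each is used; only Erin can be 4, hence Erin = 4.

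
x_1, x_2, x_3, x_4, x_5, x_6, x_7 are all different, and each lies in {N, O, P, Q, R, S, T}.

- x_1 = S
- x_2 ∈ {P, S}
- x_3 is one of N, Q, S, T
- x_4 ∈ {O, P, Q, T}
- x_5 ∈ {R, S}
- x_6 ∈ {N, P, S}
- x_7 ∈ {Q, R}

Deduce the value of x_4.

O

x_1's domain is down to {S}, so x_1 = S. Eliminate S elsewhere: x_2, x_3, x_5, x_6.
x_2 has just one choice, so x_2 = P. So x_4, x_6 can't be P.
x_5's domain is down to {R}, so x_5 = R. So x_7 can't be R.
x_6 has just one choice, so x_6 = N. So x_3 can't be N.
That leaves x_7 = Q. Eliminate Q elsewhere: x_3, x_4.
That leaves x_3 = T. Eliminate T elsewhere: x_4.
So x_4 = O.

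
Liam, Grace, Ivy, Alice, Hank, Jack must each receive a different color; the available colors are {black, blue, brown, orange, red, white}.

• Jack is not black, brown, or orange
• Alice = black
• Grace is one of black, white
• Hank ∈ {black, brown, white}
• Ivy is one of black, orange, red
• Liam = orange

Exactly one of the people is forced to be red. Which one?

Liam must be orange (only option left). Remove orange from Ivy.
Alice must be black (only option left). So Grace, Ivy, Hank can't be black.
So red goes to Ivy.

Ivy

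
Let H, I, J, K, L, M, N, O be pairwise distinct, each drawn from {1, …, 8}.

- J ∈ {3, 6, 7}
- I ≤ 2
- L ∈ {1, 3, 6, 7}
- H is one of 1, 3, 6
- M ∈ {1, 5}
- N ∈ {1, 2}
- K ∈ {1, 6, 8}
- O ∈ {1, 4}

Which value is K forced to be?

The 8 variables draw from only 8 values {1, 2, 3, 4, 5, 6, 7, 8}, so each is used; only O can be 4, hence O = 4.
The 7 still-open variables draw from only 7 values {1, 2, 3, 5, 6, 7, 8}, so each is used; only M can be 5, hence M = 5.
Among the 6 still-open variables, 8 fits only K (and all 6 values in {1, 2, 3, 6, 7, 8} must be used), so K = 8.

8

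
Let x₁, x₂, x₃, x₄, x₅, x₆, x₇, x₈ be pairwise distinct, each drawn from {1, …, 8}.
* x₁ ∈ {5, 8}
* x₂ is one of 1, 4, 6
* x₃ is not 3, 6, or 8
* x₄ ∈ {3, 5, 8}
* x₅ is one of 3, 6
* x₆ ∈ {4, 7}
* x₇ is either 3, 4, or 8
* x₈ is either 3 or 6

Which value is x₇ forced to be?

4

The 8 variables together cover exactly {1, 2, 3, 4, 5, 6, 7, 8} — 8 values for 8 variables — and 2 appears only in x₃'s list, so x₃ = 2.
The 7 still-open variables draw from only 7 values {1, 3, 4, 5, 6, 7, 8}, so each is used; only x₂ can be 1, hence x₂ = 1.
The 6 still-open variables draw from only 6 values {3, 4, 5, 6, 7, 8}, so each is used; only x₆ can be 7, hence x₆ = 7.
The 5 still-open variables draw from only 5 values {3, 4, 5, 6, 8}, so each is used; only x₇ can be 4, hence x₇ = 4.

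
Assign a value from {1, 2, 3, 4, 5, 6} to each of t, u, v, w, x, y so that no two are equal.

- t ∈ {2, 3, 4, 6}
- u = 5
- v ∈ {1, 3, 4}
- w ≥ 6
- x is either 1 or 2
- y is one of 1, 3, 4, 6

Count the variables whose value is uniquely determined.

u has just one choice, so u = 5.
That leaves w = 6. Eliminate 6 elsewhere: t, y.
Determined: u=5, w=6. The other variables each still have more than one consistent value. That makes 2.

2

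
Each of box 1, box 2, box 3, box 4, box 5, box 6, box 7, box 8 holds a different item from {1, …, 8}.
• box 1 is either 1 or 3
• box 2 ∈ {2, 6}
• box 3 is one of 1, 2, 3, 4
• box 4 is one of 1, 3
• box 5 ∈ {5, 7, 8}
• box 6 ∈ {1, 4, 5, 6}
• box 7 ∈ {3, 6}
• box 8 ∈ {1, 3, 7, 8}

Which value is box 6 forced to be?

5

The 2 variables box 1 and box 4 are confined to {1, 3}, which locks those values in; drop them from box 3, box 6, box 7, box 8.
box 7 must be 6 (only option left). Remove 6 from box 2, box 6.
box 2 must be 2 (only option left). Remove 2 from box 3.
That leaves box 3 = 4. Eliminate 4 elsewhere: box 6.
So box 6 = 5.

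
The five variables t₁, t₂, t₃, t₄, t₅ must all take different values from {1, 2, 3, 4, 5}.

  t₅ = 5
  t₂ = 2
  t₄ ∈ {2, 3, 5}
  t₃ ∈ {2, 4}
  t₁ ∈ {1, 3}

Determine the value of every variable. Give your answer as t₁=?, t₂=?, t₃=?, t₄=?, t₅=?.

t₁=1, t₂=2, t₃=4, t₄=3, t₅=5

t₂ has just one choice, so t₂ = 2. So t₃, t₄ can't be 2.
t₃ has just one choice, so t₃ = 4.
t₅'s domain is down to {5}, so t₅ = 5. So t₄ can't be 5.
t₄ must be 3 (only option left). Strike 3 from t₁.
t₁'s domain is down to {1}, so t₁ = 1.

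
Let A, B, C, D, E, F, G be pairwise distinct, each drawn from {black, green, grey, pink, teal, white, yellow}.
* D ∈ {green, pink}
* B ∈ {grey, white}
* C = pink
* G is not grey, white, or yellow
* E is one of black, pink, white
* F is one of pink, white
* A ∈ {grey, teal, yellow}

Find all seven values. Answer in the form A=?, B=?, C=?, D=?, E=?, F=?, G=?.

C's domain is down to {pink}, so C = pink. Remove pink from D, E, F, G.
That leaves D = green. So G can't be green.
That leaves F = white. Strike white from B, E.
B's domain is down to {grey}, so B = grey. Eliminate grey elsewhere: A.
E has just one choice, so E = black. Strike black from G.
G must be teal (only option left). Strike teal from A.
A has just one choice, so A = yellow.

A=yellow, B=grey, C=pink, D=green, E=black, F=white, G=teal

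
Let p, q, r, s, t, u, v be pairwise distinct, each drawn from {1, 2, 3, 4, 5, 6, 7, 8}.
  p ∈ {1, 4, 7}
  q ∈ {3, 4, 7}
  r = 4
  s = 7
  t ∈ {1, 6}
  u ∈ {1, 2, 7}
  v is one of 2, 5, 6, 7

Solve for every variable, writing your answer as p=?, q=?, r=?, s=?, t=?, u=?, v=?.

p=1, q=3, r=4, s=7, t=6, u=2, v=5

r must be 4 (only option left). Remove 4 from p, q.
s's domain is down to {7}, so s = 7. So p, q, u, v can't be 7.
p must be 1 (only option left). Eliminate 1 elsewhere: t, u.
q's domain is down to {3}, so q = 3.
That leaves t = 6. So v can't be 6.
u has just one choice, so u = 2. Remove 2 from v.
That leaves v = 5.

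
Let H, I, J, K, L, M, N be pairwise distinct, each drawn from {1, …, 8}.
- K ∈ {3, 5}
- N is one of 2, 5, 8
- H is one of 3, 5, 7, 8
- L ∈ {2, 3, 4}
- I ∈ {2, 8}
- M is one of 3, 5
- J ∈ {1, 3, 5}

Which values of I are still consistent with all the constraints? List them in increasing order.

2, 8

The 7 variables together cover exactly {1, 2, 3, 4, 5, 7, 8} — 7 values for 7 variables — and 1 appears only in J's list, so J = 1.
The 6 still-open variables draw from only 6 values {2, 3, 4, 5, 7, 8}, so each is used; only L can be 4, hence L = 4.
Among the 5 still-open variables, 7 fits only H (and all 5 values in {2, 3, 5, 7, 8} must be used), so H = 7.
K and M share exactly the 2 values {3, 5}; by pigeonhole those values go to them, so strike 3, 5 from N.
No further eliminations apply; I can still be any of 2, 8.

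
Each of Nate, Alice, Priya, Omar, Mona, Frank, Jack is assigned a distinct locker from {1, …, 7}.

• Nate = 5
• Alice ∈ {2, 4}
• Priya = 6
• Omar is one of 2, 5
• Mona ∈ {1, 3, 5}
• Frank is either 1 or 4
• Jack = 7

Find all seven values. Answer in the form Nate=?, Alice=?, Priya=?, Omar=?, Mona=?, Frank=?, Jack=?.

Nate=5, Alice=4, Priya=6, Omar=2, Mona=3, Frank=1, Jack=7

Nate has just one choice, so Nate = 5. Strike 5 from Omar, Mona.
Priya has just one choice, so Priya = 6.
Omar's domain is down to {2}, so Omar = 2. Strike 2 from Alice.
Jack must be 7 (only option left).
Alice's domain is down to {4}, so Alice = 4. Strike 4 from Frank.
Frank's domain is down to {1}, so Frank = 1. Eliminate 1 elsewhere: Mona.
Mona's domain is down to {3}, so Mona = 3.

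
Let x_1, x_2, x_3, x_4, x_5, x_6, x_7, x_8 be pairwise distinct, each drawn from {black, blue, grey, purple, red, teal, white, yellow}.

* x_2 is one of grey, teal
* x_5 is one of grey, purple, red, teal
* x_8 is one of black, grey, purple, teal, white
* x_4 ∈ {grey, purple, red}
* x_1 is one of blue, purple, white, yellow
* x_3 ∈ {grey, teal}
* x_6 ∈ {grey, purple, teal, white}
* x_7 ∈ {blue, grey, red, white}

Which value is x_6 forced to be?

white

The 8 variables together cover exactly {black, blue, grey, purple, red, teal, white, yellow} — 8 values for 8 variables — and black appears only in x_8's list, so x_8 = black.
The 7 still-open variables together cover exactly {blue, grey, purple, red, teal, white, yellow} — 7 values for 7 variables — and yellow appears only in x_1's list, so x_1 = yellow.
The 6 still-open variables draw from only 6 values {blue, grey, purple, red, teal, white}, so each is used; only x_7 can be blue, hence x_7 = blue.
Among the 5 still-open variables, white fits only x_6 (and all 5 values in {grey, purple, red, teal, white} must be used), so x_6 = white.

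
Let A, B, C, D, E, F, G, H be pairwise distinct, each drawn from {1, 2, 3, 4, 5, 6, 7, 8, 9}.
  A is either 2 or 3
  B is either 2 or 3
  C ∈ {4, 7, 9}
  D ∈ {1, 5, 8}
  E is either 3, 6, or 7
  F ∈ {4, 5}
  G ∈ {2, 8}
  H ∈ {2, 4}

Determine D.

A and B share exactly the 2 values {2, 3}; by pigeonhole those values go to them, so strike 2, 3 from E, G, H.
G has just one choice, so G = 8. So D can't be 8.
H must be 4 (only option left). Remove 4 from C, F.
F must be 5 (only option left). So D can't be 5.
So D = 1.

1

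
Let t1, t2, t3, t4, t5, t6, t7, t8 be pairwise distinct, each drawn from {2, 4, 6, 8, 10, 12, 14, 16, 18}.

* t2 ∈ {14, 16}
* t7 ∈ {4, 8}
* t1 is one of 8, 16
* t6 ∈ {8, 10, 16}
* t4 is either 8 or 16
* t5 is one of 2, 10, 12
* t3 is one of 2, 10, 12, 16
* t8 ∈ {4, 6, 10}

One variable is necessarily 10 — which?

t6

Among the 8 variables, 6 fits only t8 (and all 8 values in {2, 4, 6, 8, 10, 12, 14, 16} must be used), so t8 = 6.
The 7 still-open variables together cover exactly {2, 4, 8, 10, 12, 14, 16} — 7 values for 7 variables — and 4 appears only in t7's list, so t7 = 4.
The 6 still-open variables together cover exactly {2, 8, 10, 12, 14, 16} — 6 values for 6 variables — and 14 appears only in t2's list, so t2 = 14.
t1 and t4 between them cover only {8, 16} — a naked pair. Remove those values from t3, t6.
So 10 goes to t6.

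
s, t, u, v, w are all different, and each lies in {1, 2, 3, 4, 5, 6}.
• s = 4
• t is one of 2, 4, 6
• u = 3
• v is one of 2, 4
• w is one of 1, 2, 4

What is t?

6

s has just one choice, so s = 4. Eliminate 4 elsewhere: t, v, w.
That leaves u = 3.
v's domain is down to {2}, so v = 2. Eliminate 2 elsewhere: t, w.
So t = 6.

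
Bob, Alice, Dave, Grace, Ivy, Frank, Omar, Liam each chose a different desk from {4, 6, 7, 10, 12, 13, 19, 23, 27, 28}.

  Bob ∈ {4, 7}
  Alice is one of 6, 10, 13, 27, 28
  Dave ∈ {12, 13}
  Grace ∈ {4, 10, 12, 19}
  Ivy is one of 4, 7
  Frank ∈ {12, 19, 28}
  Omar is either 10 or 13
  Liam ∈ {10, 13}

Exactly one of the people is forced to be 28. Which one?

The 2 variables Bob and Ivy are confined to {4, 7}, which locks those values in; drop them from Grace.
The 2 variables Omar and Liam are confined to {10, 13}, which locks those values in; drop them from Alice, Dave, Grace.
Dave has just one choice, so Dave = 12. Eliminate 12 elsewhere: Grace, Frank.
Grace must be 19 (only option left). Strike 19 from Frank.
So 28 goes to Frank.

Frank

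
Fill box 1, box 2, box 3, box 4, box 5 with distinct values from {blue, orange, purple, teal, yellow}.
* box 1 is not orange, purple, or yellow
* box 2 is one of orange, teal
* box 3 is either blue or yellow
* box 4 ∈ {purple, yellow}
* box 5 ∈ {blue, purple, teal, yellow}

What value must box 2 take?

Among the 5 variables, orange fits only box 2 (and all 5 values in {blue, orange, purple, teal, yellow} must be used), so box 2 = orange.

orange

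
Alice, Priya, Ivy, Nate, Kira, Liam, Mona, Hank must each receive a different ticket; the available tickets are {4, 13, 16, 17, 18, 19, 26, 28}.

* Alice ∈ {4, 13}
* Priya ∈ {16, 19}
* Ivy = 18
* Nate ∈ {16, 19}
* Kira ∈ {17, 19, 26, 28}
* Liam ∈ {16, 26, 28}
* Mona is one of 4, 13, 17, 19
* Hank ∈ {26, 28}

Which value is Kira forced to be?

Ivy must be 18 (only option left).
Priya and Nate share exactly the 2 values {16, 19}; by pigeonhole those values go to them, so strike 16, 19 from Kira, Liam, Mona.
Liam and Hank between them cover only {26, 28} — a naked pair. Remove those values from Kira.
So Kira = 17.

17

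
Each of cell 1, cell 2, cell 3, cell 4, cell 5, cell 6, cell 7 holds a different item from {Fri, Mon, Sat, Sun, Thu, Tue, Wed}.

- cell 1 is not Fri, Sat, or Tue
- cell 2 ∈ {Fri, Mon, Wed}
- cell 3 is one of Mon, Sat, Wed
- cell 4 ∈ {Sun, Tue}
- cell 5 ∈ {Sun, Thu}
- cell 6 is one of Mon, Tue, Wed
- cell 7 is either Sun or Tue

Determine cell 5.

Thu

The 7 variables draw from only 7 values {Fri, Mon, Sat, Sun, Thu, Tue, Wed}, so each is used; only cell 2 can be Fri, hence cell 2 = Fri.
The 6 still-open variables together cover exactly {Mon, Sat, Sun, Thu, Tue, Wed} — 6 values for 6 variables — and Sat appears only in cell 3's list, so cell 3 = Sat.
cell 4 and cell 7 between them cover only {Sun, Tue} — a naked pair. Remove those values from cell 1, cell 5, cell 6.
So cell 5 = Thu.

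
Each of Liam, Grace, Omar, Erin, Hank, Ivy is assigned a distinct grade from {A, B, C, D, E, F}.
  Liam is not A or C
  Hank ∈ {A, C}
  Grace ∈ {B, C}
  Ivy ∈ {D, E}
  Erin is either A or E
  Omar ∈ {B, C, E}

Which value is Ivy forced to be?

The 6 variables draw from only 6 values {A, B, C, D, E, F}, so each is used; only Liam can be F, hence Liam = F.
The 5 still-open variables together cover exactly {A, B, C, D, E} — 5 values for 5 variables — and D appears only in Ivy's list, so Ivy = D.

D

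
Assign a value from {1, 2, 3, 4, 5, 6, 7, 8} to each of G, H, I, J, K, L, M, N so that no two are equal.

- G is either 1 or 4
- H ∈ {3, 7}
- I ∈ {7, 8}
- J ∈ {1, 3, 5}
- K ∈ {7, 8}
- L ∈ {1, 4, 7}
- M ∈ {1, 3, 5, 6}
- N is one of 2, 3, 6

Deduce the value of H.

Among the 8 variables, 2 fits only N (and all 8 values in {1, 2, 3, 4, 5, 6, 7, 8} must be used), so N = 2.
The 7 still-open variables draw from only 7 values {1, 3, 4, 5, 6, 7, 8}, so each is used; only M can be 6, hence M = 6.
The 6 still-open variables draw from only 6 values {1, 3, 4, 5, 7, 8}, so each is used; only J can be 5, hence J = 5.
The 5 still-open variables draw from only 5 values {1, 3, 4, 7, 8}, so each is used; only H can be 3, hence H = 3.

3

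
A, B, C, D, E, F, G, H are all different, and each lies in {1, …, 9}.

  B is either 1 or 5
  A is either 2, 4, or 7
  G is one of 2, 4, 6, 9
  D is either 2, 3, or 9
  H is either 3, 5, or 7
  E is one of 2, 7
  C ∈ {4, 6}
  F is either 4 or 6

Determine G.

The 8 variables draw from only 8 values {1, 2, 3, 4, 5, 6, 7, 9}, so each is used; only B can be 1, hence B = 1.
Among the 7 still-open variables, 5 fits only H (and all 7 values in {2, 3, 4, 5, 6, 7, 9} must be used), so H = 5.
Among the 6 still-open variables, 3 fits only D (and all 6 values in {2, 3, 4, 6, 7, 9} must be used), so D = 3.
The 5 still-open variables draw from only 5 values {2, 4, 6, 7, 9}, so each is used; only G can be 9, hence G = 9.

9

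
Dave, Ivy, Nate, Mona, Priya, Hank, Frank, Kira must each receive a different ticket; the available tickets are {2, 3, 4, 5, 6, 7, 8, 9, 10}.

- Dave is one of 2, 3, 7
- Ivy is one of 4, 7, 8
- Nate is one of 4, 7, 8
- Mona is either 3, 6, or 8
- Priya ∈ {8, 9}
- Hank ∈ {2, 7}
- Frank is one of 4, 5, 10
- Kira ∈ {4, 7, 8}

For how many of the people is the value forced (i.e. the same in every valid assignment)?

The 3 variables Ivy, Nate, Kira are confined to {4, 7, 8}, which locks those values in; drop them from Dave, Mona, Priya, Hank, Frank.
Priya's domain is down to {9}, so Priya = 9.
Hank's domain is down to {2}, so Hank = 2. Remove 2 from Dave.
Dave must be 3 (only option left). Eliminate 3 elsewhere: Mona.
Mona's domain is down to {6}, so Mona = 6.
Determined: Dave=3, Mona=6, Priya=9, Hank=2. The other people each still have more than one consistent value. That makes 4.

4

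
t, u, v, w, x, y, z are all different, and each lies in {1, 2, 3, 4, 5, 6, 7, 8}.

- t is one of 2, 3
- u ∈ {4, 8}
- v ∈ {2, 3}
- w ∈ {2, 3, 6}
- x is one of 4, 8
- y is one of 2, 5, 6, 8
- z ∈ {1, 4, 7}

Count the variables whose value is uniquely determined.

t and v share exactly the 2 values {2, 3}; by pigeonhole those values go to them, so strike 2, 3 from w, y.
That leaves w = 6. Strike 6 from y.
u and x between them cover only {4, 8} — a naked pair. Remove those values from y, z.
That leaves y = 5.
Determined: w=6, y=5. The other variables each still have more than one consistent value. That makes 2.

2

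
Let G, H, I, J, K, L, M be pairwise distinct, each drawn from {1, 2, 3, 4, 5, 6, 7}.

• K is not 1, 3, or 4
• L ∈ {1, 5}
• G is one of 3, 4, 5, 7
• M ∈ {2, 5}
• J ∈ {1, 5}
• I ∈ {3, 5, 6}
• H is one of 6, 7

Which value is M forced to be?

2

Among the 7 variables, 4 fits only G (and all 7 values in {1, 2, 3, 4, 5, 6, 7} must be used), so G = 4.
The 6 still-open variables draw from only 6 values {1, 2, 3, 5, 6, 7}, so each is used; only I can be 3, hence I = 3.
The 2 variables J and L are confined to {1, 5}, which locks those values in; drop them from K, M.
So M = 2.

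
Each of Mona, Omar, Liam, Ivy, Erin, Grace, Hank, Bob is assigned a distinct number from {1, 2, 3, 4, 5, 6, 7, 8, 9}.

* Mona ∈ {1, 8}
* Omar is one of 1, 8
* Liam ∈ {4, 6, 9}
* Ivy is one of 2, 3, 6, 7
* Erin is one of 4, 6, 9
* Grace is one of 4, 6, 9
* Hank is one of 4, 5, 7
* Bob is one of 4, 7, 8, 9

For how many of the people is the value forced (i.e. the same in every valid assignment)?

Mona and Omar share exactly the 2 values {1, 8}; by pigeonhole those values go to them, so strike 1, 8 from Bob.
The 3 variables Liam, Erin, Grace are confined to {4, 6, 9}, which locks those values in; drop them from Ivy, Hank, Bob.
Bob's domain is down to {7}, so Bob = 7. So Ivy, Hank can't be 7.
That leaves Hank = 5.
Determined: Hank=5, Bob=7. The other people each still have more than one consistent value. That makes 2.

2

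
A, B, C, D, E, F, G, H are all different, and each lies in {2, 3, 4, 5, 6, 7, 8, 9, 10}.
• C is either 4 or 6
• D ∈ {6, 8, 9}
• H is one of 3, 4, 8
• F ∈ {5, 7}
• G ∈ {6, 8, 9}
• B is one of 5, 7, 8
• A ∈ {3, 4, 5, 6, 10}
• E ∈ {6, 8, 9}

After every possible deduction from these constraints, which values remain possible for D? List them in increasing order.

6, 8, 9

The 8 variables together cover exactly {3, 4, 5, 6, 7, 8, 9, 10} — 8 values for 8 variables — and 10 appears only in A's list, so A = 10.
The 7 still-open variables together cover exactly {3, 4, 5, 6, 7, 8, 9} — 7 values for 7 variables — and 3 appears only in H's list, so H = 3.
The 6 still-open variables draw from only 6 values {4, 5, 6, 7, 8, 9}, so each is used; only C can be 4, hence C = 4.
The 3 variables D, E, G are confined to {6, 8, 9}, which locks those values in; drop them from B.
No further eliminations apply; D can still be any of 6, 8, 9.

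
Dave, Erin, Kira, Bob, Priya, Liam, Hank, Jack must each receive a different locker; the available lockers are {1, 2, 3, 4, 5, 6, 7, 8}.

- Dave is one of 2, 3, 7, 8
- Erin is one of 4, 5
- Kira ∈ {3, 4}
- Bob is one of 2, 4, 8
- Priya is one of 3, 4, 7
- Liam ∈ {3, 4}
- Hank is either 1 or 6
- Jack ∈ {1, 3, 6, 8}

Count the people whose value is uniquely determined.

Among the 8 variables, 5 fits only Erin (and all 8 values in {1, 2, 3, 4, 5, 6, 7, 8} must be used), so Erin = 5.
Kira and Liam share exactly the 2 values {3, 4}; by pigeonhole those values go to them, so strike 3, 4 from Dave, Bob, Priya, Jack.
Priya must be 7 (only option left). So Dave can't be 7.
Dave and Bob share exactly the 2 values {2, 8}; by pigeonhole those values go to them, so strike 2, 8 from Jack.
Determined: Erin=5, Priya=7. The other people each still have more than one consistent value. That makes 2.

2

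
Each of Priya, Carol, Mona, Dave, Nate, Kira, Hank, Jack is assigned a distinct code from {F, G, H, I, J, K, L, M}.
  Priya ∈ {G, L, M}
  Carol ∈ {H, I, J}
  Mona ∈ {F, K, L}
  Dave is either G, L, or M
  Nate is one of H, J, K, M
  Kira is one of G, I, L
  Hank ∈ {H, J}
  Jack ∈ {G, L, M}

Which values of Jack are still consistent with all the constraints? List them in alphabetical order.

The 8 variables draw from only 8 values {F, G, H, I, J, K, L, M}, so each is used; only Mona can be F, hence Mona = F.
The 7 still-open variables draw from only 7 values {G, H, I, J, K, L, M}, so each is used; only Nate can be K, hence Nate = K.
Priya, Dave, Jack share exactly the 3 values {G, L, M}; by pigeonhole those values go to them, so strike G, L, M from Kira.
Kira has just one choice, so Kira = I. Remove I from Carol.
No further eliminations apply; Jack can still be any of G, L, M.

G, L, M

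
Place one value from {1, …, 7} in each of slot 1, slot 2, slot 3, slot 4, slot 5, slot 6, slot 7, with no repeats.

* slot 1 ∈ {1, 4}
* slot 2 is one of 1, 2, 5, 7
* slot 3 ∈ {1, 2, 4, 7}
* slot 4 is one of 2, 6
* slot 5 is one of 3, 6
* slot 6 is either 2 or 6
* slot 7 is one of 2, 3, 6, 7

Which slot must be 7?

The 7 variables together cover exactly {1, 2, 3, 4, 5, 6, 7} — 7 values for 7 variables — and 5 appears only in slot 2's list, so slot 2 = 5.
The 2 variables slot 4 and slot 6 are confined to {2, 6}, which locks those values in; drop them from slot 3, slot 5, slot 7.
slot 5 must be 3 (only option left). Strike 3 from slot 7.
So 7 goes to slot 7.

slot 7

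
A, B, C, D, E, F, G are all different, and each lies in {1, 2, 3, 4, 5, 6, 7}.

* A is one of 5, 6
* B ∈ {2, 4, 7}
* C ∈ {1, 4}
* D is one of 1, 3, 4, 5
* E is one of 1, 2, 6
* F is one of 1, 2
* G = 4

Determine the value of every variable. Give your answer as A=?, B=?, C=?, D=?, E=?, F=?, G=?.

A=5, B=7, C=1, D=3, E=6, F=2, G=4

G has just one choice, so G = 4. Strike 4 from B, C, D.
That leaves C = 1. Remove 1 from D, E, F.
That leaves F = 2. Remove 2 from B, E.
That leaves B = 7.
E must be 6 (only option left). So A can't be 6.
A must be 5 (only option left). So D can't be 5.
D has just one choice, so D = 3.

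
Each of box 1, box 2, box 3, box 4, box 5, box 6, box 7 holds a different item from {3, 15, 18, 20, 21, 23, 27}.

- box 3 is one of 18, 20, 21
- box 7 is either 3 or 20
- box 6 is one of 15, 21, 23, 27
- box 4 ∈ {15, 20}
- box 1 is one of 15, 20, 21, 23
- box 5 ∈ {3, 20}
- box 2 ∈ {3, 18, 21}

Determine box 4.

15

The 7 variables together cover exactly {3, 15, 18, 20, 21, 23, 27} — 7 values for 7 variables — and 27 appears only in box 6's list, so box 6 = 27.
The 6 still-open variables draw from only 6 values {3, 15, 18, 20, 21, 23}, so each is used; only box 1 can be 23, hence box 1 = 23.
The 5 still-open variables draw from only 5 values {3, 15, 18, 20, 21}, so each is used; only box 4 can be 15, hence box 4 = 15.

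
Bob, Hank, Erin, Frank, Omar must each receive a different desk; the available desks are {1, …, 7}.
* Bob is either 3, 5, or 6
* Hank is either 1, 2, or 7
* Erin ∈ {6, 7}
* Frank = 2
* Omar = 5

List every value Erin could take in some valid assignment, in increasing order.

6, 7

Frank has just one choice, so Frank = 2. Eliminate 2 elsewhere: Hank.
Omar must be 5 (only option left). So Bob can't be 5.
No further eliminations apply; Erin can still be any of 6, 7.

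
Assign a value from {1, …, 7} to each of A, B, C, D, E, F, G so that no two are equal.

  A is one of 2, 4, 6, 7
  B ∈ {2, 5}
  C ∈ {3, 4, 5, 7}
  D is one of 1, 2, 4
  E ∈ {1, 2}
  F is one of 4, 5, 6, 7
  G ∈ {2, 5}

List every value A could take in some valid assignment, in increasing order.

Among the 7 variables, 3 fits only C (and all 7 values in {1, 2, 3, 4, 5, 6, 7} must be used), so C = 3.
The 2 variables B and G are confined to {2, 5}, which locks those values in; drop them from A, D, E, F.
E's domain is down to {1}, so E = 1. Remove 1 from D.
D must be 4 (only option left). So A, F can't be 4.
No further eliminations apply; A can still be any of 6, 7.

6, 7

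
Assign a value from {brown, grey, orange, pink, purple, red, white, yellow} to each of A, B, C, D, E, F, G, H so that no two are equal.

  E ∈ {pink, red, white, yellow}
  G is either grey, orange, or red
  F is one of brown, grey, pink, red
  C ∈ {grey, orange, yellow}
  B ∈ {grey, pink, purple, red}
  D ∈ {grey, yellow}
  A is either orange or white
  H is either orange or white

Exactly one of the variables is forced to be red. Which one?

The 8 variables draw from only 8 values {brown, grey, orange, pink, purple, red, white, yellow}, so each is used; only F can be brown, hence F = brown.
The 7 still-open variables draw from only 7 values {grey, orange, pink, purple, red, white, yellow}, so each is used; only B can be purple, hence B = purple.
The 6 still-open variables together cover exactly {grey, orange, pink, red, white, yellow} — 6 values for 6 variables — and pink appears only in E's list, so E = pink.
The 5 still-open variables draw from only 5 values {grey, orange, red, white, yellow}, so each is used; only G can be red, hence G = red.

G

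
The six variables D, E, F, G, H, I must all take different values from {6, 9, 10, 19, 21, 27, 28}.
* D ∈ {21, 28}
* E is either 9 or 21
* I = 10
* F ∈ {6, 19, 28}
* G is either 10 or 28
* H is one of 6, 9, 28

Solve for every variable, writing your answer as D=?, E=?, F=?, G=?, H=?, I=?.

I has just one choice, so I = 10. Eliminate 10 elsewhere: G.
G's domain is down to {28}, so G = 28. Remove 28 from D, F, H.
D's domain is down to {21}, so D = 21. Remove 21 from E.
E must be 9 (only option left). So H can't be 9.
H must be 6 (only option left). Strike 6 from F.
F must be 19 (only option left).

D=21, E=9, F=19, G=28, H=6, I=10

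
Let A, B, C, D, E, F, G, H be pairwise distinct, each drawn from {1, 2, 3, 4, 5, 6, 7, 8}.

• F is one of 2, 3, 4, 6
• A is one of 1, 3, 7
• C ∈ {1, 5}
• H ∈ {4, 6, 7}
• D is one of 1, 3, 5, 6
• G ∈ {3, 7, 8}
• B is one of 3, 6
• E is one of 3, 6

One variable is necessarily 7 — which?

Among the 8 variables, 2 fits only F (and all 8 values in {1, 2, 3, 4, 5, 6, 7, 8} must be used), so F = 2.
The 7 still-open variables draw from only 7 values {1, 3, 4, 5, 6, 7, 8}, so each is used; only H can be 4, hence H = 4.
Among the 6 still-open variables, 8 fits only G (and all 6 values in {1, 3, 5, 6, 7, 8} must be used), so G = 8.
Among the 5 still-open variables, 7 fits only A (and all 5 values in {1, 3, 5, 6, 7} must be used), so A = 7.

A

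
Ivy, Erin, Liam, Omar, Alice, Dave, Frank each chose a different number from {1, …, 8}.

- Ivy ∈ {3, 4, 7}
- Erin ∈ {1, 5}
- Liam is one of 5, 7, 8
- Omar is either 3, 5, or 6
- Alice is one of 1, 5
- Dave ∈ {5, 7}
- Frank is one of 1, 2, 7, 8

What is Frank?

2

Erin and Alice between them cover only {1, 5} — a naked pair. Remove those values from Liam, Omar, Dave, Frank.
Dave has just one choice, so Dave = 7. So Ivy, Liam, Frank can't be 7.
Liam's domain is down to {8}, so Liam = 8. Strike 8 from Frank.
So Frank = 2.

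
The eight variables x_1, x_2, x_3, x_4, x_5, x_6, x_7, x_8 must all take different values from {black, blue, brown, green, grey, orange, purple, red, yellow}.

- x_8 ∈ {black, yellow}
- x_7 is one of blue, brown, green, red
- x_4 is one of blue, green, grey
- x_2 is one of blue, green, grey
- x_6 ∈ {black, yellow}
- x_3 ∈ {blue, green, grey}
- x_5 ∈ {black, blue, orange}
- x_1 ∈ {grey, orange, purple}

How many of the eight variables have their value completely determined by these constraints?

x_6 and x_8 between them cover only {black, yellow} — a naked pair. Remove those values from x_5.
The 3 variables x_2, x_3, x_4 are confined to {blue, green, grey}, which locks those values in; drop them from x_1, x_5, x_7.
x_5 has just one choice, so x_5 = orange. Strike orange from x_1.
x_1 must be purple (only option left).
Determined: x_1=purple, x_5=orange. The other variables each still have more than one consistent value. That makes 2.

2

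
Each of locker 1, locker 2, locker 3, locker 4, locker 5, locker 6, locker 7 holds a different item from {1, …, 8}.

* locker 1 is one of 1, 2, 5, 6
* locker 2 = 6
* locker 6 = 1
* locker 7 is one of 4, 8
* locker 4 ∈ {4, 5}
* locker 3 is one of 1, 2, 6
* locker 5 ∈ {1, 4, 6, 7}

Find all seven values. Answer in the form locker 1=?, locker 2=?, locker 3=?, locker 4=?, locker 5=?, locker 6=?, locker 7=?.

locker 1=5, locker 2=6, locker 3=2, locker 4=4, locker 5=7, locker 6=1, locker 7=8

locker 2 must be 6 (only option left). Remove 6 from locker 1, locker 3, locker 5.
locker 6's domain is down to {1}, so locker 6 = 1. Strike 1 from locker 1, locker 3, locker 5.
That leaves locker 3 = 2. Eliminate 2 elsewhere: locker 1.
locker 1's domain is down to {5}, so locker 1 = 5. Strike 5 from locker 4.
That leaves locker 4 = 4. Strike 4 from locker 5, locker 7.
locker 5 has just one choice, so locker 5 = 7.
That leaves locker 7 = 8.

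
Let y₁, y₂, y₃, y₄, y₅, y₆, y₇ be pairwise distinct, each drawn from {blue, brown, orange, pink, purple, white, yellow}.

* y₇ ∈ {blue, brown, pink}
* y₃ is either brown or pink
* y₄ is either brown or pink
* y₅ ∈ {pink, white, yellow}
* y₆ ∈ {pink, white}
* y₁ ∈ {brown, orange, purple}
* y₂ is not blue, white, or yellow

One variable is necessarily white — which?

The 7 variables together cover exactly {blue, brown, orange, pink, purple, white, yellow} — 7 values for 7 variables — and blue appears only in y₇'s list, so y₇ = blue.
The 6 still-open variables draw from only 6 values {brown, orange, pink, purple, white, yellow}, so each is used; only y₅ can be yellow, hence y₅ = yellow.
The 5 still-open variables draw from only 5 values {brown, orange, pink, purple, white}, so each is used; only y₆ can be white, hence y₆ = white.

y₆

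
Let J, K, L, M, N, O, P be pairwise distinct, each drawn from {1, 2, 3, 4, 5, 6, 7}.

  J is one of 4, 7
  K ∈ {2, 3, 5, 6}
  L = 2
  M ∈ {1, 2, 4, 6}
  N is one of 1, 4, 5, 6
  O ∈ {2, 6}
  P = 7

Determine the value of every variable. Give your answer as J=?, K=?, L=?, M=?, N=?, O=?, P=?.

J=4, K=3, L=2, M=1, N=5, O=6, P=7

L must be 2 (only option left). Remove 2 from K, M, O.
O has just one choice, so O = 6. Eliminate 6 elsewhere: K, M, N.
P's domain is down to {7}, so P = 7. Eliminate 7 elsewhere: J.
J has just one choice, so J = 4. Eliminate 4 elsewhere: M, N.
That leaves M = 1. Strike 1 from N.
N must be 5 (only option left). So K can't be 5.
K must be 3 (only option left).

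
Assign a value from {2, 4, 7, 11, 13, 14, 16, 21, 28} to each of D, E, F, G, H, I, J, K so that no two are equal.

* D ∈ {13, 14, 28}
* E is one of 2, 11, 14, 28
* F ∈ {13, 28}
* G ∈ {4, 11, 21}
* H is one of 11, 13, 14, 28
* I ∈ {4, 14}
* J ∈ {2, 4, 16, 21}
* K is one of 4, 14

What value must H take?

Among the 8 variables, 16 fits only J (and all 8 values in {2, 4, 11, 13, 14, 16, 21, 28} must be used), so J = 16.
Among the 7 still-open variables, 2 fits only E (and all 7 values in {2, 4, 11, 13, 14, 21, 28} must be used), so E = 2.
Among the 6 still-open variables, 21 fits only G (and all 6 values in {4, 11, 13, 14, 21, 28} must be used), so G = 21.
The 5 still-open variables together cover exactly {4, 11, 13, 14, 28} — 5 values for 5 variables — and 11 appears only in H's list, so H = 11.

11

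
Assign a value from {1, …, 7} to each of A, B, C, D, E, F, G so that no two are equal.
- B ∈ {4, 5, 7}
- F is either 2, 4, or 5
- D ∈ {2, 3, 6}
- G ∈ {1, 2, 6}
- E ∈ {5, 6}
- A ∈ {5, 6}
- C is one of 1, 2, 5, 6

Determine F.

Among the 7 variables, 3 fits only D (and all 7 values in {1, 2, 3, 4, 5, 6, 7} must be used), so D = 3.
Among the 6 still-open variables, 7 fits only B (and all 6 values in {1, 2, 4, 5, 6, 7} must be used), so B = 7.
The 5 still-open variables together cover exactly {1, 2, 4, 5, 6} — 5 values for 5 variables — and 4 appears only in F's list, so F = 4.

4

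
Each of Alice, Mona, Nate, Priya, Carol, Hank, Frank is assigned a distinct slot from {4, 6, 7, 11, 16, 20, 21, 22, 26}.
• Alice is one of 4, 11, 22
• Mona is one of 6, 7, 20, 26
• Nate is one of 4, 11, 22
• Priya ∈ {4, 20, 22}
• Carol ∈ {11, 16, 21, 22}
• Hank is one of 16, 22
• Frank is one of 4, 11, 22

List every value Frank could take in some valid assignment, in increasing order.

The 3 variables Alice, Nate, Frank are confined to {4, 11, 22}, which locks those values in; drop them from Priya, Carol, Hank.
Priya must be 20 (only option left). Eliminate 20 elsewhere: Mona.
Hank's domain is down to {16}, so Hank = 16. So Carol can't be 16.
Carol must be 21 (only option left).
No further eliminations apply; Frank can still be any of 4, 11, 22.

4, 11, 22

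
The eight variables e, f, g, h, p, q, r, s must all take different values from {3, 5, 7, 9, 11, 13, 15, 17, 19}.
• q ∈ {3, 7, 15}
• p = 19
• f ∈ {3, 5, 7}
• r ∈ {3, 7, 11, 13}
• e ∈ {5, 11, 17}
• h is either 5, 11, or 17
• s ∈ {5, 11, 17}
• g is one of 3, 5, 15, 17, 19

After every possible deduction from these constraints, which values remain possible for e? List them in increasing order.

p must be 19 (only option left). Strike 19 from g.
The 7 still-open variables draw from only 7 values {3, 5, 7, 11, 13, 15, 17}, so each is used; only r can be 13, hence r = 13.
e, h, s between them cover only {5, 11, 17} — a naked triple. Remove those values from f, g.
No further eliminations apply; e can still be any of 5, 11, 17.

5, 11, 17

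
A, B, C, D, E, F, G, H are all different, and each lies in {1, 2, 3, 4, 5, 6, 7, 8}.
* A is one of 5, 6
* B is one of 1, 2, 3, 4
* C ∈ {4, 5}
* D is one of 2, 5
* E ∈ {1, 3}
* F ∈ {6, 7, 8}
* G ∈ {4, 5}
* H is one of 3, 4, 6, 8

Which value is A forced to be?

The 8 variables together cover exactly {1, 2, 3, 4, 5, 6, 7, 8} — 8 values for 8 variables — and 7 appears only in F's list, so F = 7.
The 7 still-open variables draw from only 7 values {1, 2, 3, 4, 5, 6, 8}, so each is used; only H can be 8, hence H = 8.
The 6 still-open variables draw from only 6 values {1, 2, 3, 4, 5, 6}, so each is used; only A can be 6, hence A = 6.

6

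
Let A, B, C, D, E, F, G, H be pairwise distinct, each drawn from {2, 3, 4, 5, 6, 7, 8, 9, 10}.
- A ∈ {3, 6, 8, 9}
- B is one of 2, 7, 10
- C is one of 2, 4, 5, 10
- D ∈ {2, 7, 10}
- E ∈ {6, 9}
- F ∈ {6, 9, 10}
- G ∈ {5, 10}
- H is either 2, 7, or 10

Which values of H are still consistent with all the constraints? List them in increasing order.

2, 7, 10

B, D, H share exactly the 3 values {2, 7, 10}; by pigeonhole those values go to them, so strike 2, 7, 10 from C, F, G.
That leaves G = 5. Eliminate 5 elsewhere: C.
C must be 4 (only option left).
E and F between them cover only {6, 9} — a naked pair. Remove those values from A.
No further eliminations apply; H can still be any of 2, 7, 10.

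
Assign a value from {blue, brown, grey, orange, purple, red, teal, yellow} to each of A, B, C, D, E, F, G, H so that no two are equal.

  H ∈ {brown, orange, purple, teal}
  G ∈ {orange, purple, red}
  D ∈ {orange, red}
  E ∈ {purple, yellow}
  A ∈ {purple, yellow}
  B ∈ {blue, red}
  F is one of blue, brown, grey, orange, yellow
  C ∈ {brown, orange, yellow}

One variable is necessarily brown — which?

C

The 8 variables draw from only 8 values {blue, brown, grey, orange, purple, red, teal, yellow}, so each is used; only F can be grey, hence F = grey.
Among the 7 still-open variables, blue fits only B (and all 7 values in {blue, brown, orange, purple, red, teal, yellow} must be used), so B = blue.
The 6 still-open variables draw from only 6 values {brown, orange, purple, red, teal, yellow}, so each is used; only H can be teal, hence H = teal.
The 5 still-open variables draw from only 5 values {brown, orange, purple, red, yellow}, so each is used; only C can be brown, hence C = brown.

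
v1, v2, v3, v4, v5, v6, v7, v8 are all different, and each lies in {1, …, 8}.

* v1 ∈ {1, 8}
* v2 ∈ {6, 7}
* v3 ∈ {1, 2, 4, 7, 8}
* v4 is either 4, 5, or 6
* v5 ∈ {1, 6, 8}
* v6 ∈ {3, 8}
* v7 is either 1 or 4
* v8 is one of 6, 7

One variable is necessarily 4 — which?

v7

The 8 variables draw from only 8 values {1, 2, 3, 4, 5, 6, 7, 8}, so each is used; only v3 can be 2, hence v3 = 2.
Among the 7 still-open variables, 3 fits only v6 (and all 7 values in {1, 3, 4, 5, 6, 7, 8} must be used), so v6 = 3.
The 6 still-open variables draw from only 6 values {1, 4, 5, 6, 7, 8}, so each is used; only v4 can be 5, hence v4 = 5.
The 5 still-open variables draw from only 5 values {1, 4, 6, 7, 8}, so each is used; only v7 can be 4, hence v7 = 4.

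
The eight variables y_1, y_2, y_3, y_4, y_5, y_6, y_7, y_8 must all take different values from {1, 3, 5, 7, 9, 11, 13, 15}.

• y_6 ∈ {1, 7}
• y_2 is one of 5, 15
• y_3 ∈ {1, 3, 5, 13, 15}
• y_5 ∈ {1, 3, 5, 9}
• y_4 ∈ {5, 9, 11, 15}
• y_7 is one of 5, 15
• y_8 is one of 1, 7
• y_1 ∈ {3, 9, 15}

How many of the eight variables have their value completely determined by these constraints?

The 8 variables draw from only 8 values {1, 3, 5, 7, 9, 11, 13, 15}, so each is used; only y_4 can be 11, hence y_4 = 11.
The 7 still-open variables draw from only 7 values {1, 3, 5, 7, 9, 13, 15}, so each is used; only y_3 can be 13, hence y_3 = 13.
The 2 variables y_2 and y_7 are confined to {5, 15}, which locks those values in; drop them from y_1, y_5.
y_6 and y_8 share exactly the 2 values {1, 7}; by pigeonhole those values go to them, so strike 1, 7 from y_5.
Determined: y_3=13, y_4=11. The other variables each still have more than one consistent value. That makes 2.

2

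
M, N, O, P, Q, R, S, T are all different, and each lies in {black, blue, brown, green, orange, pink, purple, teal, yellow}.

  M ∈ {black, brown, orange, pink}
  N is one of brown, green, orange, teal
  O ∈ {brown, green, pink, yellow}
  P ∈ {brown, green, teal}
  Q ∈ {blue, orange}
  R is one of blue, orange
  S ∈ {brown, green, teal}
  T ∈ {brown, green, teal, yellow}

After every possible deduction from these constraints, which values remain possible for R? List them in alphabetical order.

blue, orange

The 8 variables draw from only 8 values {black, blue, brown, green, orange, pink, teal, yellow}, so each is used; only M can be black, hence M = black.
The 7 still-open variables together cover exactly {blue, brown, green, orange, pink, teal, yellow} — 7 values for 7 variables — and pink appears only in O's list, so O = pink.
The 6 still-open variables together cover exactly {blue, brown, green, orange, teal, yellow} — 6 values for 6 variables — and yellow appears only in T's list, so T = yellow.
Q and R share exactly the 2 values {blue, orange}; by pigeonhole those values go to them, so strike blue, orange from N.
No further eliminations apply; R can still be any of blue, orange.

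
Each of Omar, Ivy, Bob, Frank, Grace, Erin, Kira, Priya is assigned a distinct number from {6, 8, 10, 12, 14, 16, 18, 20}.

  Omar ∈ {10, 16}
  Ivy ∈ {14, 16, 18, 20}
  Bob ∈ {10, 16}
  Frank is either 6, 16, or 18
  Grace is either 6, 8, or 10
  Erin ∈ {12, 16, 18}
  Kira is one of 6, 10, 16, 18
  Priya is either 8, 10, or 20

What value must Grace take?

8

The 8 variables together cover exactly {6, 8, 10, 12, 14, 16, 18, 20} — 8 values for 8 variables — and 12 appears only in Erin's list, so Erin = 12.
Among the 7 still-open variables, 14 fits only Ivy (and all 7 values in {6, 8, 10, 14, 16, 18, 20} must be used), so Ivy = 14.
Among the 6 still-open variables, 20 fits only Priya (and all 6 values in {6, 8, 10, 16, 18, 20} must be used), so Priya = 20.
The 5 still-open variables together cover exactly {6, 8, 10, 16, 18} — 5 values for 5 variables — and 8 appears only in Grace's list, so Grace = 8.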